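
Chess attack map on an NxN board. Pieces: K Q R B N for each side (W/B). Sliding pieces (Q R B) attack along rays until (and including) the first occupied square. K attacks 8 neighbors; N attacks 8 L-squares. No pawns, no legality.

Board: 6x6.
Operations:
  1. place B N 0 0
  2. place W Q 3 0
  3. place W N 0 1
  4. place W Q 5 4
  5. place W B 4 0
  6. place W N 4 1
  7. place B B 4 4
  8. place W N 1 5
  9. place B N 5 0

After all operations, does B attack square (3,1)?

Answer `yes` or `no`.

Op 1: place BN@(0,0)
Op 2: place WQ@(3,0)
Op 3: place WN@(0,1)
Op 4: place WQ@(5,4)
Op 5: place WB@(4,0)
Op 6: place WN@(4,1)
Op 7: place BB@(4,4)
Op 8: place WN@(1,5)
Op 9: place BN@(5,0)
Per-piece attacks for B:
  BN@(0,0): attacks (1,2) (2,1)
  BB@(4,4): attacks (5,5) (5,3) (3,5) (3,3) (2,2) (1,1) (0,0) [ray(-1,-1) blocked at (0,0)]
  BN@(5,0): attacks (4,2) (3,1)
B attacks (3,1): yes

Answer: yes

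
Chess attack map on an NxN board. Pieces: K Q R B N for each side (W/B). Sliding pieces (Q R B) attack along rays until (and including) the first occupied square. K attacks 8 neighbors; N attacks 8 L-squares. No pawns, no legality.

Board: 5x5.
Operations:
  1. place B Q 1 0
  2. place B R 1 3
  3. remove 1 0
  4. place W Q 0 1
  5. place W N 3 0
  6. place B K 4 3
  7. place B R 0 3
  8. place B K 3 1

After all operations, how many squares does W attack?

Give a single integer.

Op 1: place BQ@(1,0)
Op 2: place BR@(1,3)
Op 3: remove (1,0)
Op 4: place WQ@(0,1)
Op 5: place WN@(3,0)
Op 6: place BK@(4,3)
Op 7: place BR@(0,3)
Op 8: place BK@(3,1)
Per-piece attacks for W:
  WQ@(0,1): attacks (0,2) (0,3) (0,0) (1,1) (2,1) (3,1) (1,2) (2,3) (3,4) (1,0) [ray(0,1) blocked at (0,3); ray(1,0) blocked at (3,1)]
  WN@(3,0): attacks (4,2) (2,2) (1,1)
Union (12 distinct): (0,0) (0,2) (0,3) (1,0) (1,1) (1,2) (2,1) (2,2) (2,3) (3,1) (3,4) (4,2)

Answer: 12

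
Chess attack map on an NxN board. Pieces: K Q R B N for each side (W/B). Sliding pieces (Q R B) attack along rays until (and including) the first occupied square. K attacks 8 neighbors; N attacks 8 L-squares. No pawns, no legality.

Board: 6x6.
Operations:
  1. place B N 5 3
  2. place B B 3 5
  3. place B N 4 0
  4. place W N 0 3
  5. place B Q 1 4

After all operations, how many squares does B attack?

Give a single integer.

Op 1: place BN@(5,3)
Op 2: place BB@(3,5)
Op 3: place BN@(4,0)
Op 4: place WN@(0,3)
Op 5: place BQ@(1,4)
Per-piece attacks for B:
  BQ@(1,4): attacks (1,5) (1,3) (1,2) (1,1) (1,0) (2,4) (3,4) (4,4) (5,4) (0,4) (2,5) (2,3) (3,2) (4,1) (5,0) (0,5) (0,3) [ray(-1,-1) blocked at (0,3)]
  BB@(3,5): attacks (4,4) (5,3) (2,4) (1,3) (0,2) [ray(1,-1) blocked at (5,3)]
  BN@(4,0): attacks (5,2) (3,2) (2,1)
  BN@(5,3): attacks (4,5) (3,4) (4,1) (3,2)
Union (22 distinct): (0,2) (0,3) (0,4) (0,5) (1,0) (1,1) (1,2) (1,3) (1,5) (2,1) (2,3) (2,4) (2,5) (3,2) (3,4) (4,1) (4,4) (4,5) (5,0) (5,2) (5,3) (5,4)

Answer: 22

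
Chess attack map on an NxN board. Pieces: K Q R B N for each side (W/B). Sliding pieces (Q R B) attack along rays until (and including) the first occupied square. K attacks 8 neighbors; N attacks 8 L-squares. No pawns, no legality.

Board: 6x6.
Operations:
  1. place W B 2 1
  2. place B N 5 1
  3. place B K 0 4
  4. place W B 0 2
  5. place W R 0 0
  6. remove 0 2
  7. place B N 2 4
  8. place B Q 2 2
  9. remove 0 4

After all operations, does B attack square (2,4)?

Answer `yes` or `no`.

Op 1: place WB@(2,1)
Op 2: place BN@(5,1)
Op 3: place BK@(0,4)
Op 4: place WB@(0,2)
Op 5: place WR@(0,0)
Op 6: remove (0,2)
Op 7: place BN@(2,4)
Op 8: place BQ@(2,2)
Op 9: remove (0,4)
Per-piece attacks for B:
  BQ@(2,2): attacks (2,3) (2,4) (2,1) (3,2) (4,2) (5,2) (1,2) (0,2) (3,3) (4,4) (5,5) (3,1) (4,0) (1,3) (0,4) (1,1) (0,0) [ray(0,1) blocked at (2,4); ray(0,-1) blocked at (2,1); ray(-1,-1) blocked at (0,0)]
  BN@(2,4): attacks (4,5) (0,5) (3,2) (4,3) (1,2) (0,3)
  BN@(5,1): attacks (4,3) (3,2) (3,0)
B attacks (2,4): yes

Answer: yes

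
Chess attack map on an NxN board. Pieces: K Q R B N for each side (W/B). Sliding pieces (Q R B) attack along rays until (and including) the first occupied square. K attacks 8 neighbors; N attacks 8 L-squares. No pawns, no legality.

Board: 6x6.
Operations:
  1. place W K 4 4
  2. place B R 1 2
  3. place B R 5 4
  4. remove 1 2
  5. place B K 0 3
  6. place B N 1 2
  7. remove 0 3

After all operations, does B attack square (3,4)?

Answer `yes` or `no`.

Answer: no

Derivation:
Op 1: place WK@(4,4)
Op 2: place BR@(1,2)
Op 3: place BR@(5,4)
Op 4: remove (1,2)
Op 5: place BK@(0,3)
Op 6: place BN@(1,2)
Op 7: remove (0,3)
Per-piece attacks for B:
  BN@(1,2): attacks (2,4) (3,3) (0,4) (2,0) (3,1) (0,0)
  BR@(5,4): attacks (5,5) (5,3) (5,2) (5,1) (5,0) (4,4) [ray(-1,0) blocked at (4,4)]
B attacks (3,4): no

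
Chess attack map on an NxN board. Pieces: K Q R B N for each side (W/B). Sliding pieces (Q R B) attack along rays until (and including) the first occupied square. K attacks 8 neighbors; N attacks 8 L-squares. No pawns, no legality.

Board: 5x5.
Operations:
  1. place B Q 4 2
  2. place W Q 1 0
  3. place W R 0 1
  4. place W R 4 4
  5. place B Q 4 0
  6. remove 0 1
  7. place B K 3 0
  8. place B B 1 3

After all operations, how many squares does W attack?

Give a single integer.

Answer: 15

Derivation:
Op 1: place BQ@(4,2)
Op 2: place WQ@(1,0)
Op 3: place WR@(0,1)
Op 4: place WR@(4,4)
Op 5: place BQ@(4,0)
Op 6: remove (0,1)
Op 7: place BK@(3,0)
Op 8: place BB@(1,3)
Per-piece attacks for W:
  WQ@(1,0): attacks (1,1) (1,2) (1,3) (2,0) (3,0) (0,0) (2,1) (3,2) (4,3) (0,1) [ray(0,1) blocked at (1,3); ray(1,0) blocked at (3,0)]
  WR@(4,4): attacks (4,3) (4,2) (3,4) (2,4) (1,4) (0,4) [ray(0,-1) blocked at (4,2)]
Union (15 distinct): (0,0) (0,1) (0,4) (1,1) (1,2) (1,3) (1,4) (2,0) (2,1) (2,4) (3,0) (3,2) (3,4) (4,2) (4,3)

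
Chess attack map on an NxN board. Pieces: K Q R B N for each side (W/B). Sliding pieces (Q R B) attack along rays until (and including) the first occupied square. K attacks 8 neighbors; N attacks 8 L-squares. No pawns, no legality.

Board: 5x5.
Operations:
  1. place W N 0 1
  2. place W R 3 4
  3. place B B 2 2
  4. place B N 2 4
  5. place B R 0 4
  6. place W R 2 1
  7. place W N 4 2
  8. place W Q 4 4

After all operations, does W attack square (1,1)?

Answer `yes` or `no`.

Answer: yes

Derivation:
Op 1: place WN@(0,1)
Op 2: place WR@(3,4)
Op 3: place BB@(2,2)
Op 4: place BN@(2,4)
Op 5: place BR@(0,4)
Op 6: place WR@(2,1)
Op 7: place WN@(4,2)
Op 8: place WQ@(4,4)
Per-piece attacks for W:
  WN@(0,1): attacks (1,3) (2,2) (2,0)
  WR@(2,1): attacks (2,2) (2,0) (3,1) (4,1) (1,1) (0,1) [ray(0,1) blocked at (2,2); ray(-1,0) blocked at (0,1)]
  WR@(3,4): attacks (3,3) (3,2) (3,1) (3,0) (4,4) (2,4) [ray(1,0) blocked at (4,4); ray(-1,0) blocked at (2,4)]
  WN@(4,2): attacks (3,4) (2,3) (3,0) (2,1)
  WQ@(4,4): attacks (4,3) (4,2) (3,4) (3,3) (2,2) [ray(0,-1) blocked at (4,2); ray(-1,0) blocked at (3,4); ray(-1,-1) blocked at (2,2)]
W attacks (1,1): yes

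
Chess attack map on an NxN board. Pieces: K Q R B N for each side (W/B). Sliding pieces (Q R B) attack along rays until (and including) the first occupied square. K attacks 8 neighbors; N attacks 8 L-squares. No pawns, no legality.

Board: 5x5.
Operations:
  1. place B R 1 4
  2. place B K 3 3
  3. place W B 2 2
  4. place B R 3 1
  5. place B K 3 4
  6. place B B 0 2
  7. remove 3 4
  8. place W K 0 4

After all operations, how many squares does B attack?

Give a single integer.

Answer: 19

Derivation:
Op 1: place BR@(1,4)
Op 2: place BK@(3,3)
Op 3: place WB@(2,2)
Op 4: place BR@(3,1)
Op 5: place BK@(3,4)
Op 6: place BB@(0,2)
Op 7: remove (3,4)
Op 8: place WK@(0,4)
Per-piece attacks for B:
  BB@(0,2): attacks (1,3) (2,4) (1,1) (2,0)
  BR@(1,4): attacks (1,3) (1,2) (1,1) (1,0) (2,4) (3,4) (4,4) (0,4) [ray(-1,0) blocked at (0,4)]
  BR@(3,1): attacks (3,2) (3,3) (3,0) (4,1) (2,1) (1,1) (0,1) [ray(0,1) blocked at (3,3)]
  BK@(3,3): attacks (3,4) (3,2) (4,3) (2,3) (4,4) (4,2) (2,4) (2,2)
Union (19 distinct): (0,1) (0,4) (1,0) (1,1) (1,2) (1,3) (2,0) (2,1) (2,2) (2,3) (2,4) (3,0) (3,2) (3,3) (3,4) (4,1) (4,2) (4,3) (4,4)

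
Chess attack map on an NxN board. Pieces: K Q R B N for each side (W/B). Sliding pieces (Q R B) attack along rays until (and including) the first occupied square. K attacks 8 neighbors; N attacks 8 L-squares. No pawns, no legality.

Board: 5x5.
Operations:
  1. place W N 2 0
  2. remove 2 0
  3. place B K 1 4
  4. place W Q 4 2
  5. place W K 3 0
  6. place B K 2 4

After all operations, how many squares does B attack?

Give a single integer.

Op 1: place WN@(2,0)
Op 2: remove (2,0)
Op 3: place BK@(1,4)
Op 4: place WQ@(4,2)
Op 5: place WK@(3,0)
Op 6: place BK@(2,4)
Per-piece attacks for B:
  BK@(1,4): attacks (1,3) (2,4) (0,4) (2,3) (0,3)
  BK@(2,4): attacks (2,3) (3,4) (1,4) (3,3) (1,3)
Union (8 distinct): (0,3) (0,4) (1,3) (1,4) (2,3) (2,4) (3,3) (3,4)

Answer: 8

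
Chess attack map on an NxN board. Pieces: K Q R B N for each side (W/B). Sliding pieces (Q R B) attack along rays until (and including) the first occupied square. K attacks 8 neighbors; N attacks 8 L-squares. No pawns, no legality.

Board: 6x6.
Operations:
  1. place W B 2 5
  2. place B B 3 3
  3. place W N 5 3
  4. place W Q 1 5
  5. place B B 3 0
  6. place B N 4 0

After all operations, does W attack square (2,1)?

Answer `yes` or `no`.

Op 1: place WB@(2,5)
Op 2: place BB@(3,3)
Op 3: place WN@(5,3)
Op 4: place WQ@(1,5)
Op 5: place BB@(3,0)
Op 6: place BN@(4,0)
Per-piece attacks for W:
  WQ@(1,5): attacks (1,4) (1,3) (1,2) (1,1) (1,0) (2,5) (0,5) (2,4) (3,3) (0,4) [ray(1,0) blocked at (2,5); ray(1,-1) blocked at (3,3)]
  WB@(2,5): attacks (3,4) (4,3) (5,2) (1,4) (0,3)
  WN@(5,3): attacks (4,5) (3,4) (4,1) (3,2)
W attacks (2,1): no

Answer: no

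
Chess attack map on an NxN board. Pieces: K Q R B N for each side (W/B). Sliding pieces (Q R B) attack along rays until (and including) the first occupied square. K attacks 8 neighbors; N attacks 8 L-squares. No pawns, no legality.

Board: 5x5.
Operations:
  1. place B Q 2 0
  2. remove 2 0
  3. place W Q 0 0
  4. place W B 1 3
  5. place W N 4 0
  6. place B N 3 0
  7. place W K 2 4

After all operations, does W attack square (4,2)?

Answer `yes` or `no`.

Answer: no

Derivation:
Op 1: place BQ@(2,0)
Op 2: remove (2,0)
Op 3: place WQ@(0,0)
Op 4: place WB@(1,3)
Op 5: place WN@(4,0)
Op 6: place BN@(3,0)
Op 7: place WK@(2,4)
Per-piece attacks for W:
  WQ@(0,0): attacks (0,1) (0,2) (0,3) (0,4) (1,0) (2,0) (3,0) (1,1) (2,2) (3,3) (4,4) [ray(1,0) blocked at (3,0)]
  WB@(1,3): attacks (2,4) (2,2) (3,1) (4,0) (0,4) (0,2) [ray(1,1) blocked at (2,4); ray(1,-1) blocked at (4,0)]
  WK@(2,4): attacks (2,3) (3,4) (1,4) (3,3) (1,3)
  WN@(4,0): attacks (3,2) (2,1)
W attacks (4,2): no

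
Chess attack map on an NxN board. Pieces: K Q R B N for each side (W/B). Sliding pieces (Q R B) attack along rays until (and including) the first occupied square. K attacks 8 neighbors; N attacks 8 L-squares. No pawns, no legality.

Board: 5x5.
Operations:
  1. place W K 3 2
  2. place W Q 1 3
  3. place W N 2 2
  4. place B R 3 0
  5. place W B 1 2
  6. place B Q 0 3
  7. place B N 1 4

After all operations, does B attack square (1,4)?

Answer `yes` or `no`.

Op 1: place WK@(3,2)
Op 2: place WQ@(1,3)
Op 3: place WN@(2,2)
Op 4: place BR@(3,0)
Op 5: place WB@(1,2)
Op 6: place BQ@(0,3)
Op 7: place BN@(1,4)
Per-piece attacks for B:
  BQ@(0,3): attacks (0,4) (0,2) (0,1) (0,0) (1,3) (1,4) (1,2) [ray(1,0) blocked at (1,3); ray(1,1) blocked at (1,4); ray(1,-1) blocked at (1,2)]
  BN@(1,4): attacks (2,2) (3,3) (0,2)
  BR@(3,0): attacks (3,1) (3,2) (4,0) (2,0) (1,0) (0,0) [ray(0,1) blocked at (3,2)]
B attacks (1,4): yes

Answer: yes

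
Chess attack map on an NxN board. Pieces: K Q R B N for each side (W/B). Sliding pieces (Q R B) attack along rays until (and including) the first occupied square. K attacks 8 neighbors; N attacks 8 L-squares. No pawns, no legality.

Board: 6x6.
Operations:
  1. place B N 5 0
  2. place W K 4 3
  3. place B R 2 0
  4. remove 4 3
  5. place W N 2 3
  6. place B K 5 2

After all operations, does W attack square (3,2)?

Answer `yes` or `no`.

Op 1: place BN@(5,0)
Op 2: place WK@(4,3)
Op 3: place BR@(2,0)
Op 4: remove (4,3)
Op 5: place WN@(2,3)
Op 6: place BK@(5,2)
Per-piece attacks for W:
  WN@(2,3): attacks (3,5) (4,4) (1,5) (0,4) (3,1) (4,2) (1,1) (0,2)
W attacks (3,2): no

Answer: no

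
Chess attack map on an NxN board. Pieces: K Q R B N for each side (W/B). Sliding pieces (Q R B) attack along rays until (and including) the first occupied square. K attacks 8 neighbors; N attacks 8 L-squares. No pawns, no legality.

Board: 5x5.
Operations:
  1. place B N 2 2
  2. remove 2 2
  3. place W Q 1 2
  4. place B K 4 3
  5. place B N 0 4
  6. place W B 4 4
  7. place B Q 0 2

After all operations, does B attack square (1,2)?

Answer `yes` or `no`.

Op 1: place BN@(2,2)
Op 2: remove (2,2)
Op 3: place WQ@(1,2)
Op 4: place BK@(4,3)
Op 5: place BN@(0,4)
Op 6: place WB@(4,4)
Op 7: place BQ@(0,2)
Per-piece attacks for B:
  BQ@(0,2): attacks (0,3) (0,4) (0,1) (0,0) (1,2) (1,3) (2,4) (1,1) (2,0) [ray(0,1) blocked at (0,4); ray(1,0) blocked at (1,2)]
  BN@(0,4): attacks (1,2) (2,3)
  BK@(4,3): attacks (4,4) (4,2) (3,3) (3,4) (3,2)
B attacks (1,2): yes

Answer: yes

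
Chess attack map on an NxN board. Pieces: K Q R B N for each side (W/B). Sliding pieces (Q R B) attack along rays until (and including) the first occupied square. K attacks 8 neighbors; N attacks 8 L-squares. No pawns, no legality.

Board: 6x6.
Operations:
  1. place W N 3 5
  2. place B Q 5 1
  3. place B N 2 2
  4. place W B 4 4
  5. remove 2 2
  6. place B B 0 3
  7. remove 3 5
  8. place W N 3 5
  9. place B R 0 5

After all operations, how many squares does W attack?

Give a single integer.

Op 1: place WN@(3,5)
Op 2: place BQ@(5,1)
Op 3: place BN@(2,2)
Op 4: place WB@(4,4)
Op 5: remove (2,2)
Op 6: place BB@(0,3)
Op 7: remove (3,5)
Op 8: place WN@(3,5)
Op 9: place BR@(0,5)
Per-piece attacks for W:
  WN@(3,5): attacks (4,3) (5,4) (2,3) (1,4)
  WB@(4,4): attacks (5,5) (5,3) (3,5) (3,3) (2,2) (1,1) (0,0) [ray(-1,1) blocked at (3,5)]
Union (11 distinct): (0,0) (1,1) (1,4) (2,2) (2,3) (3,3) (3,5) (4,3) (5,3) (5,4) (5,5)

Answer: 11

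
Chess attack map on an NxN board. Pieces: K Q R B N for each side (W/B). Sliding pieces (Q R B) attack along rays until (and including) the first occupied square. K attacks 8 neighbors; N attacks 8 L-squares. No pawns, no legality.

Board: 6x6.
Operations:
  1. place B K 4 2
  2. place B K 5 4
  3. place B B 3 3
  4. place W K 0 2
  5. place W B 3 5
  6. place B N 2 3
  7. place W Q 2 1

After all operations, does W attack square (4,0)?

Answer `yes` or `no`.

Op 1: place BK@(4,2)
Op 2: place BK@(5,4)
Op 3: place BB@(3,3)
Op 4: place WK@(0,2)
Op 5: place WB@(3,5)
Op 6: place BN@(2,3)
Op 7: place WQ@(2,1)
Per-piece attacks for W:
  WK@(0,2): attacks (0,3) (0,1) (1,2) (1,3) (1,1)
  WQ@(2,1): attacks (2,2) (2,3) (2,0) (3,1) (4,1) (5,1) (1,1) (0,1) (3,2) (4,3) (5,4) (3,0) (1,2) (0,3) (1,0) [ray(0,1) blocked at (2,3); ray(1,1) blocked at (5,4)]
  WB@(3,5): attacks (4,4) (5,3) (2,4) (1,3) (0,2) [ray(-1,-1) blocked at (0,2)]
W attacks (4,0): no

Answer: no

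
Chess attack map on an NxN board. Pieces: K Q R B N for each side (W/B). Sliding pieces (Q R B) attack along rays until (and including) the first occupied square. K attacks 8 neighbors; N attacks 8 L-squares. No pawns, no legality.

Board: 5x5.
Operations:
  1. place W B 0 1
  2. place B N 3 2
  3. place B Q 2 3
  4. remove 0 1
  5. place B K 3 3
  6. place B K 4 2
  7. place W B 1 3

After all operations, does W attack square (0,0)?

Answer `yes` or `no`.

Op 1: place WB@(0,1)
Op 2: place BN@(3,2)
Op 3: place BQ@(2,3)
Op 4: remove (0,1)
Op 5: place BK@(3,3)
Op 6: place BK@(4,2)
Op 7: place WB@(1,3)
Per-piece attacks for W:
  WB@(1,3): attacks (2,4) (2,2) (3,1) (4,0) (0,4) (0,2)
W attacks (0,0): no

Answer: no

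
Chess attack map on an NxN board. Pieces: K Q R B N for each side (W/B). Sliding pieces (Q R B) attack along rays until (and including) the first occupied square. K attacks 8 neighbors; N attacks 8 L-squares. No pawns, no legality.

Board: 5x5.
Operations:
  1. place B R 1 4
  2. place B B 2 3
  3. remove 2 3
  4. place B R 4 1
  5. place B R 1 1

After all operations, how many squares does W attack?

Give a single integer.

Op 1: place BR@(1,4)
Op 2: place BB@(2,3)
Op 3: remove (2,3)
Op 4: place BR@(4,1)
Op 5: place BR@(1,1)
Per-piece attacks for W:
Union (0 distinct): (none)

Answer: 0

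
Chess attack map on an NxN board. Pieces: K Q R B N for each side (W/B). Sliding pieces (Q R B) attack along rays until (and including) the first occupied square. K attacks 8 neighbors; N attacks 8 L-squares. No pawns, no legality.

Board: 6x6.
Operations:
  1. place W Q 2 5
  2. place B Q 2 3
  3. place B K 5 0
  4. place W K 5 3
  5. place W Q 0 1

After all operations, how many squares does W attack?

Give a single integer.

Answer: 25

Derivation:
Op 1: place WQ@(2,5)
Op 2: place BQ@(2,3)
Op 3: place BK@(5,0)
Op 4: place WK@(5,3)
Op 5: place WQ@(0,1)
Per-piece attacks for W:
  WQ@(0,1): attacks (0,2) (0,3) (0,4) (0,5) (0,0) (1,1) (2,1) (3,1) (4,1) (5,1) (1,2) (2,3) (1,0) [ray(1,1) blocked at (2,3)]
  WQ@(2,5): attacks (2,4) (2,3) (3,5) (4,5) (5,5) (1,5) (0,5) (3,4) (4,3) (5,2) (1,4) (0,3) [ray(0,-1) blocked at (2,3)]
  WK@(5,3): attacks (5,4) (5,2) (4,3) (4,4) (4,2)
Union (25 distinct): (0,0) (0,2) (0,3) (0,4) (0,5) (1,0) (1,1) (1,2) (1,4) (1,5) (2,1) (2,3) (2,4) (3,1) (3,4) (3,5) (4,1) (4,2) (4,3) (4,4) (4,5) (5,1) (5,2) (5,4) (5,5)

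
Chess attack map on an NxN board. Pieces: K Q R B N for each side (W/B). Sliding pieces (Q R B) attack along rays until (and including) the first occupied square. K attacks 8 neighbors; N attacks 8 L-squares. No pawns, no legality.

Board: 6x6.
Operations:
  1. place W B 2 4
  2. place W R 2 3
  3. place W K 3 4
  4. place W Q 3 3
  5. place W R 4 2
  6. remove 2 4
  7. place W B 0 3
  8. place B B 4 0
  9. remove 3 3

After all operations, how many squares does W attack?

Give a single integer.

Answer: 22

Derivation:
Op 1: place WB@(2,4)
Op 2: place WR@(2,3)
Op 3: place WK@(3,4)
Op 4: place WQ@(3,3)
Op 5: place WR@(4,2)
Op 6: remove (2,4)
Op 7: place WB@(0,3)
Op 8: place BB@(4,0)
Op 9: remove (3,3)
Per-piece attacks for W:
  WB@(0,3): attacks (1,4) (2,5) (1,2) (2,1) (3,0)
  WR@(2,3): attacks (2,4) (2,5) (2,2) (2,1) (2,0) (3,3) (4,3) (5,3) (1,3) (0,3) [ray(-1,0) blocked at (0,3)]
  WK@(3,4): attacks (3,5) (3,3) (4,4) (2,4) (4,5) (4,3) (2,5) (2,3)
  WR@(4,2): attacks (4,3) (4,4) (4,5) (4,1) (4,0) (5,2) (3,2) (2,2) (1,2) (0,2) [ray(0,-1) blocked at (4,0)]
Union (22 distinct): (0,2) (0,3) (1,2) (1,3) (1,4) (2,0) (2,1) (2,2) (2,3) (2,4) (2,5) (3,0) (3,2) (3,3) (3,5) (4,0) (4,1) (4,3) (4,4) (4,5) (5,2) (5,3)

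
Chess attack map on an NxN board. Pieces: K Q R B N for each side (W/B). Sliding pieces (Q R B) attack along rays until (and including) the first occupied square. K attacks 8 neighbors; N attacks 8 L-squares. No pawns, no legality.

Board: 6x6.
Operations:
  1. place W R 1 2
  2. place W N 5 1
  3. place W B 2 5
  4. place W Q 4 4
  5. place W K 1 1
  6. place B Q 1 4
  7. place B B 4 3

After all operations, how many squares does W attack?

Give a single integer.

Answer: 24

Derivation:
Op 1: place WR@(1,2)
Op 2: place WN@(5,1)
Op 3: place WB@(2,5)
Op 4: place WQ@(4,4)
Op 5: place WK@(1,1)
Op 6: place BQ@(1,4)
Op 7: place BB@(4,3)
Per-piece attacks for W:
  WK@(1,1): attacks (1,2) (1,0) (2,1) (0,1) (2,2) (2,0) (0,2) (0,0)
  WR@(1,2): attacks (1,3) (1,4) (1,1) (2,2) (3,2) (4,2) (5,2) (0,2) [ray(0,1) blocked at (1,4); ray(0,-1) blocked at (1,1)]
  WB@(2,5): attacks (3,4) (4,3) (1,4) [ray(1,-1) blocked at (4,3); ray(-1,-1) blocked at (1,4)]
  WQ@(4,4): attacks (4,5) (4,3) (5,4) (3,4) (2,4) (1,4) (5,5) (5,3) (3,5) (3,3) (2,2) (1,1) [ray(0,-1) blocked at (4,3); ray(-1,0) blocked at (1,4); ray(-1,-1) blocked at (1,1)]
  WN@(5,1): attacks (4,3) (3,2) (3,0)
Union (24 distinct): (0,0) (0,1) (0,2) (1,0) (1,1) (1,2) (1,3) (1,4) (2,0) (2,1) (2,2) (2,4) (3,0) (3,2) (3,3) (3,4) (3,5) (4,2) (4,3) (4,5) (5,2) (5,3) (5,4) (5,5)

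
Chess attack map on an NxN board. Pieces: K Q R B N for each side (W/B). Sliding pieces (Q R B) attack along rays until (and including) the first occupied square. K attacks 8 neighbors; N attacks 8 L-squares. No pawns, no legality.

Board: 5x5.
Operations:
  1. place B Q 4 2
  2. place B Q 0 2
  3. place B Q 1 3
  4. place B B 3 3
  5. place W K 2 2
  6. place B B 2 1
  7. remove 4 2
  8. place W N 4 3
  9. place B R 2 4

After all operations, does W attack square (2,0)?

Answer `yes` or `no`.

Op 1: place BQ@(4,2)
Op 2: place BQ@(0,2)
Op 3: place BQ@(1,3)
Op 4: place BB@(3,3)
Op 5: place WK@(2,2)
Op 6: place BB@(2,1)
Op 7: remove (4,2)
Op 8: place WN@(4,3)
Op 9: place BR@(2,4)
Per-piece attacks for W:
  WK@(2,2): attacks (2,3) (2,1) (3,2) (1,2) (3,3) (3,1) (1,3) (1,1)
  WN@(4,3): attacks (2,4) (3,1) (2,2)
W attacks (2,0): no

Answer: no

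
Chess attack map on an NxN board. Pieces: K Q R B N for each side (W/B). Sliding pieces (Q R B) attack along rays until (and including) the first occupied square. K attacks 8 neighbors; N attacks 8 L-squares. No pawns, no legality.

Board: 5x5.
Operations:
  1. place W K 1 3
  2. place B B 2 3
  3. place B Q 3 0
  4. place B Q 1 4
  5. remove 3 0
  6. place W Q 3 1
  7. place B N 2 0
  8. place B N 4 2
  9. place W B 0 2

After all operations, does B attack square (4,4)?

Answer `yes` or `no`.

Op 1: place WK@(1,3)
Op 2: place BB@(2,3)
Op 3: place BQ@(3,0)
Op 4: place BQ@(1,4)
Op 5: remove (3,0)
Op 6: place WQ@(3,1)
Op 7: place BN@(2,0)
Op 8: place BN@(4,2)
Op 9: place WB@(0,2)
Per-piece attacks for B:
  BQ@(1,4): attacks (1,3) (2,4) (3,4) (4,4) (0,4) (2,3) (0,3) [ray(0,-1) blocked at (1,3); ray(1,-1) blocked at (2,3)]
  BN@(2,0): attacks (3,2) (4,1) (1,2) (0,1)
  BB@(2,3): attacks (3,4) (3,2) (4,1) (1,4) (1,2) (0,1) [ray(-1,1) blocked at (1,4)]
  BN@(4,2): attacks (3,4) (2,3) (3,0) (2,1)
B attacks (4,4): yes

Answer: yes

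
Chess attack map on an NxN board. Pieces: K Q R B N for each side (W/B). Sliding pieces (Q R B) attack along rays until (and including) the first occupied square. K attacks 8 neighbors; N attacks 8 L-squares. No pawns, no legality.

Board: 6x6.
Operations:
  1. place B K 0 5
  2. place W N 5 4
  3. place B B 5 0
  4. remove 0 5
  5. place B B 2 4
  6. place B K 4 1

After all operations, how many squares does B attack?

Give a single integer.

Op 1: place BK@(0,5)
Op 2: place WN@(5,4)
Op 3: place BB@(5,0)
Op 4: remove (0,5)
Op 5: place BB@(2,4)
Op 6: place BK@(4,1)
Per-piece attacks for B:
  BB@(2,4): attacks (3,5) (3,3) (4,2) (5,1) (1,5) (1,3) (0,2)
  BK@(4,1): attacks (4,2) (4,0) (5,1) (3,1) (5,2) (5,0) (3,2) (3,0)
  BB@(5,0): attacks (4,1) [ray(-1,1) blocked at (4,1)]
Union (14 distinct): (0,2) (1,3) (1,5) (3,0) (3,1) (3,2) (3,3) (3,5) (4,0) (4,1) (4,2) (5,0) (5,1) (5,2)

Answer: 14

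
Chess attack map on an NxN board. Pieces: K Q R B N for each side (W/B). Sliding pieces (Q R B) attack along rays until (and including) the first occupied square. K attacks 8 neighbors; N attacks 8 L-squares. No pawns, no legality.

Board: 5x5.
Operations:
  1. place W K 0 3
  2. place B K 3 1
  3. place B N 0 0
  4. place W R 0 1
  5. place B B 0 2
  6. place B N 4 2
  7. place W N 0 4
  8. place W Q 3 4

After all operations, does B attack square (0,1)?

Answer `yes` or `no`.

Answer: no

Derivation:
Op 1: place WK@(0,3)
Op 2: place BK@(3,1)
Op 3: place BN@(0,0)
Op 4: place WR@(0,1)
Op 5: place BB@(0,2)
Op 6: place BN@(4,2)
Op 7: place WN@(0,4)
Op 8: place WQ@(3,4)
Per-piece attacks for B:
  BN@(0,0): attacks (1,2) (2,1)
  BB@(0,2): attacks (1,3) (2,4) (1,1) (2,0)
  BK@(3,1): attacks (3,2) (3,0) (4,1) (2,1) (4,2) (4,0) (2,2) (2,0)
  BN@(4,2): attacks (3,4) (2,3) (3,0) (2,1)
B attacks (0,1): no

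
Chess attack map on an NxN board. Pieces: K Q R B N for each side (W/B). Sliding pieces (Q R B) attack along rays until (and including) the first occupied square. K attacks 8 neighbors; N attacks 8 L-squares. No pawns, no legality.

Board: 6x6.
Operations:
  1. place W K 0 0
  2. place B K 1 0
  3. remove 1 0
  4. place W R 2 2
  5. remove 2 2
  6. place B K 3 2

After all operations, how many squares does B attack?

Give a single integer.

Answer: 8

Derivation:
Op 1: place WK@(0,0)
Op 2: place BK@(1,0)
Op 3: remove (1,0)
Op 4: place WR@(2,2)
Op 5: remove (2,2)
Op 6: place BK@(3,2)
Per-piece attacks for B:
  BK@(3,2): attacks (3,3) (3,1) (4,2) (2,2) (4,3) (4,1) (2,3) (2,1)
Union (8 distinct): (2,1) (2,2) (2,3) (3,1) (3,3) (4,1) (4,2) (4,3)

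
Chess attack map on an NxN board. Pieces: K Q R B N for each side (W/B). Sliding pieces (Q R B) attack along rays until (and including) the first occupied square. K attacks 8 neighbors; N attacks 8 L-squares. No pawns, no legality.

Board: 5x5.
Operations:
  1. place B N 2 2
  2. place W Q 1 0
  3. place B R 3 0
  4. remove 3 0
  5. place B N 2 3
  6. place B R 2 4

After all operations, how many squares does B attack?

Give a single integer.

Op 1: place BN@(2,2)
Op 2: place WQ@(1,0)
Op 3: place BR@(3,0)
Op 4: remove (3,0)
Op 5: place BN@(2,3)
Op 6: place BR@(2,4)
Per-piece attacks for B:
  BN@(2,2): attacks (3,4) (4,3) (1,4) (0,3) (3,0) (4,1) (1,0) (0,1)
  BN@(2,3): attacks (4,4) (0,4) (3,1) (4,2) (1,1) (0,2)
  BR@(2,4): attacks (2,3) (3,4) (4,4) (1,4) (0,4) [ray(0,-1) blocked at (2,3)]
Union (15 distinct): (0,1) (0,2) (0,3) (0,4) (1,0) (1,1) (1,4) (2,3) (3,0) (3,1) (3,4) (4,1) (4,2) (4,3) (4,4)

Answer: 15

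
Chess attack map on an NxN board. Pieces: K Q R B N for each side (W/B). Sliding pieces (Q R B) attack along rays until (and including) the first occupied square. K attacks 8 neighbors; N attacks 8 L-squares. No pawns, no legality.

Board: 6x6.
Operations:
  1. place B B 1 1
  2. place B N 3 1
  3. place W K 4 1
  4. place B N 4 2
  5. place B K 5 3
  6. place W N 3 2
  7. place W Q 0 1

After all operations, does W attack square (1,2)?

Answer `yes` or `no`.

Answer: yes

Derivation:
Op 1: place BB@(1,1)
Op 2: place BN@(3,1)
Op 3: place WK@(4,1)
Op 4: place BN@(4,2)
Op 5: place BK@(5,3)
Op 6: place WN@(3,2)
Op 7: place WQ@(0,1)
Per-piece attacks for W:
  WQ@(0,1): attacks (0,2) (0,3) (0,4) (0,5) (0,0) (1,1) (1,2) (2,3) (3,4) (4,5) (1,0) [ray(1,0) blocked at (1,1)]
  WN@(3,2): attacks (4,4) (5,3) (2,4) (1,3) (4,0) (5,1) (2,0) (1,1)
  WK@(4,1): attacks (4,2) (4,0) (5,1) (3,1) (5,2) (5,0) (3,2) (3,0)
W attacks (1,2): yes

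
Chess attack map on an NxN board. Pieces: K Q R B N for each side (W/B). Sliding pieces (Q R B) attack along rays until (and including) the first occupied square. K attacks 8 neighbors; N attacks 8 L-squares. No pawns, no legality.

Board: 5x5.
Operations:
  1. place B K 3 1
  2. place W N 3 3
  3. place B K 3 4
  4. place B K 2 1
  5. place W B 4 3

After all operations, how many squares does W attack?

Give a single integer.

Op 1: place BK@(3,1)
Op 2: place WN@(3,3)
Op 3: place BK@(3,4)
Op 4: place BK@(2,1)
Op 5: place WB@(4,3)
Per-piece attacks for W:
  WN@(3,3): attacks (1,4) (4,1) (2,1) (1,2)
  WB@(4,3): attacks (3,4) (3,2) (2,1) [ray(-1,1) blocked at (3,4); ray(-1,-1) blocked at (2,1)]
Union (6 distinct): (1,2) (1,4) (2,1) (3,2) (3,4) (4,1)

Answer: 6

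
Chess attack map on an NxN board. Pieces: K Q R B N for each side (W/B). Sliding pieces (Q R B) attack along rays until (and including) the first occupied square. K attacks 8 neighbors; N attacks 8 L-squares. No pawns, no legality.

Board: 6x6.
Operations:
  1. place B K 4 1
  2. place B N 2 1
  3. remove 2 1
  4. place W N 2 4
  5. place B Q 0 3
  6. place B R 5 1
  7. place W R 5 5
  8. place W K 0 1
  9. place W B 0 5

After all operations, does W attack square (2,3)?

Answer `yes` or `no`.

Op 1: place BK@(4,1)
Op 2: place BN@(2,1)
Op 3: remove (2,1)
Op 4: place WN@(2,4)
Op 5: place BQ@(0,3)
Op 6: place BR@(5,1)
Op 7: place WR@(5,5)
Op 8: place WK@(0,1)
Op 9: place WB@(0,5)
Per-piece attacks for W:
  WK@(0,1): attacks (0,2) (0,0) (1,1) (1,2) (1,0)
  WB@(0,5): attacks (1,4) (2,3) (3,2) (4,1) [ray(1,-1) blocked at (4,1)]
  WN@(2,4): attacks (4,5) (0,5) (3,2) (4,3) (1,2) (0,3)
  WR@(5,5): attacks (5,4) (5,3) (5,2) (5,1) (4,5) (3,5) (2,5) (1,5) (0,5) [ray(0,-1) blocked at (5,1); ray(-1,0) blocked at (0,5)]
W attacks (2,3): yes

Answer: yes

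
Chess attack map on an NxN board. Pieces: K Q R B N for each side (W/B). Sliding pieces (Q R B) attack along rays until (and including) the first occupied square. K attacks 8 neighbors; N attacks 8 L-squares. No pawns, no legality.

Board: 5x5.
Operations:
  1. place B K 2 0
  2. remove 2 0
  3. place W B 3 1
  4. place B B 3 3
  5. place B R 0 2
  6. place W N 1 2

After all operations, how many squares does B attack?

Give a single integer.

Op 1: place BK@(2,0)
Op 2: remove (2,0)
Op 3: place WB@(3,1)
Op 4: place BB@(3,3)
Op 5: place BR@(0,2)
Op 6: place WN@(1,2)
Per-piece attacks for B:
  BR@(0,2): attacks (0,3) (0,4) (0,1) (0,0) (1,2) [ray(1,0) blocked at (1,2)]
  BB@(3,3): attacks (4,4) (4,2) (2,4) (2,2) (1,1) (0,0)
Union (10 distinct): (0,0) (0,1) (0,3) (0,4) (1,1) (1,2) (2,2) (2,4) (4,2) (4,4)

Answer: 10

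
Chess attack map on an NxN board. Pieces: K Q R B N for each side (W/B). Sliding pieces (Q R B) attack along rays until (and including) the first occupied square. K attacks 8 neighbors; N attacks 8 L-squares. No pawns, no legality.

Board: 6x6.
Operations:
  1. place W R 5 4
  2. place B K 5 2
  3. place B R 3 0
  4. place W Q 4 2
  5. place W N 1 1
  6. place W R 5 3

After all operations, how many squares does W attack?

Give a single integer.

Op 1: place WR@(5,4)
Op 2: place BK@(5,2)
Op 3: place BR@(3,0)
Op 4: place WQ@(4,2)
Op 5: place WN@(1,1)
Op 6: place WR@(5,3)
Per-piece attacks for W:
  WN@(1,1): attacks (2,3) (3,2) (0,3) (3,0)
  WQ@(4,2): attacks (4,3) (4,4) (4,5) (4,1) (4,0) (5,2) (3,2) (2,2) (1,2) (0,2) (5,3) (5,1) (3,3) (2,4) (1,5) (3,1) (2,0) [ray(1,0) blocked at (5,2); ray(1,1) blocked at (5,3)]
  WR@(5,3): attacks (5,4) (5,2) (4,3) (3,3) (2,3) (1,3) (0,3) [ray(0,1) blocked at (5,4); ray(0,-1) blocked at (5,2)]
  WR@(5,4): attacks (5,5) (5,3) (4,4) (3,4) (2,4) (1,4) (0,4) [ray(0,-1) blocked at (5,3)]
Union (26 distinct): (0,2) (0,3) (0,4) (1,2) (1,3) (1,4) (1,5) (2,0) (2,2) (2,3) (2,4) (3,0) (3,1) (3,2) (3,3) (3,4) (4,0) (4,1) (4,3) (4,4) (4,5) (5,1) (5,2) (5,3) (5,4) (5,5)

Answer: 26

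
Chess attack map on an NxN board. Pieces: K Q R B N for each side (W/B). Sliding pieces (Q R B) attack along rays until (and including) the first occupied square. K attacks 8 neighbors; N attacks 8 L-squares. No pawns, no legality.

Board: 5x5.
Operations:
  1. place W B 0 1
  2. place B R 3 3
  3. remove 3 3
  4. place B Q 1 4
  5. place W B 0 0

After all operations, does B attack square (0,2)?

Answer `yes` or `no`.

Answer: no

Derivation:
Op 1: place WB@(0,1)
Op 2: place BR@(3,3)
Op 3: remove (3,3)
Op 4: place BQ@(1,4)
Op 5: place WB@(0,0)
Per-piece attacks for B:
  BQ@(1,4): attacks (1,3) (1,2) (1,1) (1,0) (2,4) (3,4) (4,4) (0,4) (2,3) (3,2) (4,1) (0,3)
B attacks (0,2): no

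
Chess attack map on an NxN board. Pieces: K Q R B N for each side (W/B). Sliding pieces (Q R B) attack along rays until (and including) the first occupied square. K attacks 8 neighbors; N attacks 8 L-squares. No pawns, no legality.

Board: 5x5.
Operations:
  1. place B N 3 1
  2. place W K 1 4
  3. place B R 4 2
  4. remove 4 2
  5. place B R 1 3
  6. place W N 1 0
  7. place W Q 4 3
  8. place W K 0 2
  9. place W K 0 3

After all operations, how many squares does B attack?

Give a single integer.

Op 1: place BN@(3,1)
Op 2: place WK@(1,4)
Op 3: place BR@(4,2)
Op 4: remove (4,2)
Op 5: place BR@(1,3)
Op 6: place WN@(1,0)
Op 7: place WQ@(4,3)
Op 8: place WK@(0,2)
Op 9: place WK@(0,3)
Per-piece attacks for B:
  BR@(1,3): attacks (1,4) (1,2) (1,1) (1,0) (2,3) (3,3) (4,3) (0,3) [ray(0,1) blocked at (1,4); ray(0,-1) blocked at (1,0); ray(1,0) blocked at (4,3); ray(-1,0) blocked at (0,3)]
  BN@(3,1): attacks (4,3) (2,3) (1,2) (1,0)
Union (8 distinct): (0,3) (1,0) (1,1) (1,2) (1,4) (2,3) (3,3) (4,3)

Answer: 8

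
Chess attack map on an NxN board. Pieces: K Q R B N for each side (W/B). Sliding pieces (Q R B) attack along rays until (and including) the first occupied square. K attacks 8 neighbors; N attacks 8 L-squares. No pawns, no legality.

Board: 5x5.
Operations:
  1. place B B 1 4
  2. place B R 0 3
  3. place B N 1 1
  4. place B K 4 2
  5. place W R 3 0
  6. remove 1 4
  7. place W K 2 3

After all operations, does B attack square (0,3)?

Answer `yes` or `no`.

Op 1: place BB@(1,4)
Op 2: place BR@(0,3)
Op 3: place BN@(1,1)
Op 4: place BK@(4,2)
Op 5: place WR@(3,0)
Op 6: remove (1,4)
Op 7: place WK@(2,3)
Per-piece attacks for B:
  BR@(0,3): attacks (0,4) (0,2) (0,1) (0,0) (1,3) (2,3) [ray(1,0) blocked at (2,3)]
  BN@(1,1): attacks (2,3) (3,2) (0,3) (3,0)
  BK@(4,2): attacks (4,3) (4,1) (3,2) (3,3) (3,1)
B attacks (0,3): yes

Answer: yes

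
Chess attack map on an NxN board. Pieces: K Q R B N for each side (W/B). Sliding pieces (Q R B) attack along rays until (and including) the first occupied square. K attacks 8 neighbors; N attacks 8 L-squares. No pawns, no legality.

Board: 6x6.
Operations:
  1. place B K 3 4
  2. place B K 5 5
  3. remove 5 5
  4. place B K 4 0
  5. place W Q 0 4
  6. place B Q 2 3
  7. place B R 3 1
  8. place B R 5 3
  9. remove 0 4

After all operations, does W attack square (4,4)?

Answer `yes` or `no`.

Answer: no

Derivation:
Op 1: place BK@(3,4)
Op 2: place BK@(5,5)
Op 3: remove (5,5)
Op 4: place BK@(4,0)
Op 5: place WQ@(0,4)
Op 6: place BQ@(2,3)
Op 7: place BR@(3,1)
Op 8: place BR@(5,3)
Op 9: remove (0,4)
Per-piece attacks for W:
W attacks (4,4): no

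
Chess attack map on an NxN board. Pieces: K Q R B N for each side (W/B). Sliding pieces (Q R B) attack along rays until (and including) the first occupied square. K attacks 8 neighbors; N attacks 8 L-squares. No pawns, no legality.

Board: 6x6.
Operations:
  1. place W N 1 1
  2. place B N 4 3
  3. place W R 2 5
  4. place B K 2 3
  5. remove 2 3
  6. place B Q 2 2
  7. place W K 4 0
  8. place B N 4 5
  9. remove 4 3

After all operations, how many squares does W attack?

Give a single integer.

Answer: 14

Derivation:
Op 1: place WN@(1,1)
Op 2: place BN@(4,3)
Op 3: place WR@(2,5)
Op 4: place BK@(2,3)
Op 5: remove (2,3)
Op 6: place BQ@(2,2)
Op 7: place WK@(4,0)
Op 8: place BN@(4,5)
Op 9: remove (4,3)
Per-piece attacks for W:
  WN@(1,1): attacks (2,3) (3,2) (0,3) (3,0)
  WR@(2,5): attacks (2,4) (2,3) (2,2) (3,5) (4,5) (1,5) (0,5) [ray(0,-1) blocked at (2,2); ray(1,0) blocked at (4,5)]
  WK@(4,0): attacks (4,1) (5,0) (3,0) (5,1) (3,1)
Union (14 distinct): (0,3) (0,5) (1,5) (2,2) (2,3) (2,4) (3,0) (3,1) (3,2) (3,5) (4,1) (4,5) (5,0) (5,1)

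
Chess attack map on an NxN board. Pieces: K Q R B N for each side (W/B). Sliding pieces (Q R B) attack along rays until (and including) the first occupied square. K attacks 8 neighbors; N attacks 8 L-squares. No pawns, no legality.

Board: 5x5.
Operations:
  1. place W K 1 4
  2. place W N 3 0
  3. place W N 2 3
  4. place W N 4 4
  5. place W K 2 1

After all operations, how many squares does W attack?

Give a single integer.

Answer: 16

Derivation:
Op 1: place WK@(1,4)
Op 2: place WN@(3,0)
Op 3: place WN@(2,3)
Op 4: place WN@(4,4)
Op 5: place WK@(2,1)
Per-piece attacks for W:
  WK@(1,4): attacks (1,3) (2,4) (0,4) (2,3) (0,3)
  WK@(2,1): attacks (2,2) (2,0) (3,1) (1,1) (3,2) (3,0) (1,2) (1,0)
  WN@(2,3): attacks (4,4) (0,4) (3,1) (4,2) (1,1) (0,2)
  WN@(3,0): attacks (4,2) (2,2) (1,1)
  WN@(4,4): attacks (3,2) (2,3)
Union (16 distinct): (0,2) (0,3) (0,4) (1,0) (1,1) (1,2) (1,3) (2,0) (2,2) (2,3) (2,4) (3,0) (3,1) (3,2) (4,2) (4,4)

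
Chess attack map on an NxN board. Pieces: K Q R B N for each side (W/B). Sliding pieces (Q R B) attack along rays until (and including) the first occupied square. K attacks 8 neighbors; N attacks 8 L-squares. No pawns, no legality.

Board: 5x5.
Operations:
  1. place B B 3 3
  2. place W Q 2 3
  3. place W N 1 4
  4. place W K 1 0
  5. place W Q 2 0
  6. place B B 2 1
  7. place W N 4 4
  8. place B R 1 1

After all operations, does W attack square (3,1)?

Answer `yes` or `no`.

Op 1: place BB@(3,3)
Op 2: place WQ@(2,3)
Op 3: place WN@(1,4)
Op 4: place WK@(1,0)
Op 5: place WQ@(2,0)
Op 6: place BB@(2,1)
Op 7: place WN@(4,4)
Op 8: place BR@(1,1)
Per-piece attacks for W:
  WK@(1,0): attacks (1,1) (2,0) (0,0) (2,1) (0,1)
  WN@(1,4): attacks (2,2) (3,3) (0,2)
  WQ@(2,0): attacks (2,1) (3,0) (4,0) (1,0) (3,1) (4,2) (1,1) [ray(0,1) blocked at (2,1); ray(-1,0) blocked at (1,0); ray(-1,1) blocked at (1,1)]
  WQ@(2,3): attacks (2,4) (2,2) (2,1) (3,3) (1,3) (0,3) (3,4) (3,2) (4,1) (1,4) (1,2) (0,1) [ray(0,-1) blocked at (2,1); ray(1,0) blocked at (3,3); ray(-1,1) blocked at (1,4)]
  WN@(4,4): attacks (3,2) (2,3)
W attacks (3,1): yes

Answer: yes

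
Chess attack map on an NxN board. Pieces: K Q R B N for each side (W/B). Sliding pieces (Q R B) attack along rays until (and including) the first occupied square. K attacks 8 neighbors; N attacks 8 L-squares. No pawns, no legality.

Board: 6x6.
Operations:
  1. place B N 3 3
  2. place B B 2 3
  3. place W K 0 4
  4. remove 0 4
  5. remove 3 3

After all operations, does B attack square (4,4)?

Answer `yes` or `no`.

Op 1: place BN@(3,3)
Op 2: place BB@(2,3)
Op 3: place WK@(0,4)
Op 4: remove (0,4)
Op 5: remove (3,3)
Per-piece attacks for B:
  BB@(2,3): attacks (3,4) (4,5) (3,2) (4,1) (5,0) (1,4) (0,5) (1,2) (0,1)
B attacks (4,4): no

Answer: no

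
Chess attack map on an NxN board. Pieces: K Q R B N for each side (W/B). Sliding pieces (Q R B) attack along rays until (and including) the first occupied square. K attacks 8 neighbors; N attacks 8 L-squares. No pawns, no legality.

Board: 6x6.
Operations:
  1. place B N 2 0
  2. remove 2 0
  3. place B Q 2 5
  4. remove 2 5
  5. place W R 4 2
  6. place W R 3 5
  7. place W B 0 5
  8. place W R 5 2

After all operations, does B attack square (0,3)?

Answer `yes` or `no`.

Answer: no

Derivation:
Op 1: place BN@(2,0)
Op 2: remove (2,0)
Op 3: place BQ@(2,5)
Op 4: remove (2,5)
Op 5: place WR@(4,2)
Op 6: place WR@(3,5)
Op 7: place WB@(0,5)
Op 8: place WR@(5,2)
Per-piece attacks for B:
B attacks (0,3): no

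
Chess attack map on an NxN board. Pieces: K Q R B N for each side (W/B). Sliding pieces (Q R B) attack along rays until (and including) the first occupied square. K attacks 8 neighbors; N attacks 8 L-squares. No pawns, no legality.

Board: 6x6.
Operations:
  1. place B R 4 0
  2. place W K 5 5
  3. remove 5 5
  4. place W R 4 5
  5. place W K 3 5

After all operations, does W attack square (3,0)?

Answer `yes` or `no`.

Answer: no

Derivation:
Op 1: place BR@(4,0)
Op 2: place WK@(5,5)
Op 3: remove (5,5)
Op 4: place WR@(4,5)
Op 5: place WK@(3,5)
Per-piece attacks for W:
  WK@(3,5): attacks (3,4) (4,5) (2,5) (4,4) (2,4)
  WR@(4,5): attacks (4,4) (4,3) (4,2) (4,1) (4,0) (5,5) (3,5) [ray(0,-1) blocked at (4,0); ray(-1,0) blocked at (3,5)]
W attacks (3,0): no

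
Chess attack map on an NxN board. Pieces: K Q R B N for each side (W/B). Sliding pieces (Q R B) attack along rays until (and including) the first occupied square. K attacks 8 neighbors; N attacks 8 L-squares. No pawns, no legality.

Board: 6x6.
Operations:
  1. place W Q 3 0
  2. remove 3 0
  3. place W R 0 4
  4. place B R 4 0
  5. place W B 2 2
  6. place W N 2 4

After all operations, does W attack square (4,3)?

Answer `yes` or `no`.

Op 1: place WQ@(3,0)
Op 2: remove (3,0)
Op 3: place WR@(0,4)
Op 4: place BR@(4,0)
Op 5: place WB@(2,2)
Op 6: place WN@(2,4)
Per-piece attacks for W:
  WR@(0,4): attacks (0,5) (0,3) (0,2) (0,1) (0,0) (1,4) (2,4) [ray(1,0) blocked at (2,4)]
  WB@(2,2): attacks (3,3) (4,4) (5,5) (3,1) (4,0) (1,3) (0,4) (1,1) (0,0) [ray(1,-1) blocked at (4,0); ray(-1,1) blocked at (0,4)]
  WN@(2,4): attacks (4,5) (0,5) (3,2) (4,3) (1,2) (0,3)
W attacks (4,3): yes

Answer: yes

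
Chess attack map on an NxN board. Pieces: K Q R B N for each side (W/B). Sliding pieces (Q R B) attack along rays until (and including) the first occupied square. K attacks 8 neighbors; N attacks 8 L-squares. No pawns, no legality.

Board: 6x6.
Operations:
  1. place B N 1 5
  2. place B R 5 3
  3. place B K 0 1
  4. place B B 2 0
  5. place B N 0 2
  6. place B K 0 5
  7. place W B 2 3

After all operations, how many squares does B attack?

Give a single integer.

Answer: 22

Derivation:
Op 1: place BN@(1,5)
Op 2: place BR@(5,3)
Op 3: place BK@(0,1)
Op 4: place BB@(2,0)
Op 5: place BN@(0,2)
Op 6: place BK@(0,5)
Op 7: place WB@(2,3)
Per-piece attacks for B:
  BK@(0,1): attacks (0,2) (0,0) (1,1) (1,2) (1,0)
  BN@(0,2): attacks (1,4) (2,3) (1,0) (2,1)
  BK@(0,5): attacks (0,4) (1,5) (1,4)
  BN@(1,5): attacks (2,3) (3,4) (0,3)
  BB@(2,0): attacks (3,1) (4,2) (5,3) (1,1) (0,2) [ray(1,1) blocked at (5,3); ray(-1,1) blocked at (0,2)]
  BR@(5,3): attacks (5,4) (5,5) (5,2) (5,1) (5,0) (4,3) (3,3) (2,3) [ray(-1,0) blocked at (2,3)]
Union (22 distinct): (0,0) (0,2) (0,3) (0,4) (1,0) (1,1) (1,2) (1,4) (1,5) (2,1) (2,3) (3,1) (3,3) (3,4) (4,2) (4,3) (5,0) (5,1) (5,2) (5,3) (5,4) (5,5)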